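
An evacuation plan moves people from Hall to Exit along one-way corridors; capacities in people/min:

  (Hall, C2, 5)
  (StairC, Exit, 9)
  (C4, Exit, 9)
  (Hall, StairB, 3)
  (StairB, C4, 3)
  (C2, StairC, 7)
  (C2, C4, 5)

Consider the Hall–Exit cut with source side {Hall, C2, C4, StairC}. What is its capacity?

Edges leaving {Hall, C2, C4, StairC}: Hall→StairB (3), C4→Exit (9), StairC→Exit (9).
Cut capacity = 3 + 9 + 9 = 21.

21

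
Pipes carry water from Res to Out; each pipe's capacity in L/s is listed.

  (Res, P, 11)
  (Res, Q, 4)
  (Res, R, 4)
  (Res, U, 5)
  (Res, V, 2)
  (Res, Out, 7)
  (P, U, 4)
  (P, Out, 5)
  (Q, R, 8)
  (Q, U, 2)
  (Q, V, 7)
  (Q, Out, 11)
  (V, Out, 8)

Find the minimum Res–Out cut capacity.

18

Augment Res→Out: bottleneck 7, flow now 7.
Augment Res→P→Out: bottleneck 5, flow now 12.
Augment Res→Q→Out: bottleneck 4, flow now 16.
Augment Res→V→Out: bottleneck 2, flow now 18.
No augmenting path remains; maximum flow = 18.
By max-flow min-cut, the minimum cut capacity equals the max flow.
In the residual graph, reachable from Res: {Res, P, R, U}.
Min-cut edges: Res→Q (4), Res→V (2), Res→Out (7), P→Out (5); capacity 4 + 2 + 7 + 5 = 18.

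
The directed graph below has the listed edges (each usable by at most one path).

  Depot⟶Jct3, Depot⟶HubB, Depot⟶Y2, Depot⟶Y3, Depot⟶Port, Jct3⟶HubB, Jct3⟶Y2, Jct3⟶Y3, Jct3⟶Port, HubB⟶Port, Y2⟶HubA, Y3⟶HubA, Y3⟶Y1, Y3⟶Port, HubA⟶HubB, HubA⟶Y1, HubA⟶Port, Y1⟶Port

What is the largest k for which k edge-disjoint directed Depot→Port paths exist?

5

Assign every edge capacity 1; by Menger, the answer equals the max flow.
Path Depot→Port (+1); total 1.
Path Depot→Jct3→Port (+1); total 2.
Path Depot→HubB→Port (+1); total 3.
Path Depot→Y3→Port (+1); total 4.
Path Depot→Y2→HubA→Port (+1); total 5.
No residual Depot→Port path; max flow = 5.
Certifying cut of size 5: {Depot→HubB, Depot→Jct3, Depot→Port, Depot→Y2, Depot→Y3}.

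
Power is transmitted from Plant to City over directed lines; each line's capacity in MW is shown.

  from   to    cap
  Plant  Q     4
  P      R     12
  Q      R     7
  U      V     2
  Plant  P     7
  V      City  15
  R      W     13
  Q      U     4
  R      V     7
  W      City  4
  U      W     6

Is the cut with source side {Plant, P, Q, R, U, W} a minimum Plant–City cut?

Given cut capacity: 7 + 2 + 4 = 13.
Augment Plant→P→R→V→City: bottleneck 7, flow now 7.
Augment Plant→Q→R→W→City: bottleneck 4, flow now 11.
No augmenting path remains; maximum flow = 11.
In the residual graph, reachable from Plant: {Plant}.
Min-cut edges: Plant→P (7), Plant→Q (4); capacity 7 + 4 = 11.
Cut capacity 13 exceeds the max flow 11, so it is not minimum.

No — its capacity is 13, but the minimum cut has capacity 11.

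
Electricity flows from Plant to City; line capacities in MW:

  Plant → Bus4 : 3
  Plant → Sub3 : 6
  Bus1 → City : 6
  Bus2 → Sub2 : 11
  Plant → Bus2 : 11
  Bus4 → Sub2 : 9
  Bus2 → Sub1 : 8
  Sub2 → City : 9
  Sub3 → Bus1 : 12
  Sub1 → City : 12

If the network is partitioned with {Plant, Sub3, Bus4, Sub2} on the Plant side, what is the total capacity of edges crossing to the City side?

32

Edges leaving {Plant, Sub3, Bus4, Sub2}: Plant→Bus2 (11), Sub3→Bus1 (12), Sub2→City (9).
Cut capacity = 11 + 12 + 9 = 32.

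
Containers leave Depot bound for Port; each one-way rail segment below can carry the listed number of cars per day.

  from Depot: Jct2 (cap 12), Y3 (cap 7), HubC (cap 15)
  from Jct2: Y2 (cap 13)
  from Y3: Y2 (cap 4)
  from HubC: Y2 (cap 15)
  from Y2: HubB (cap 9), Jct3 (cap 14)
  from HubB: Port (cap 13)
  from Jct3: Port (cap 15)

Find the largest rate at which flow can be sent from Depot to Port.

Augment Depot→Jct2→Y2→HubB→Port: bottleneck 9, flow now 9.
Augment Depot→Jct2→Y2→Jct3→Port: bottleneck 3, flow now 12.
Augment Depot→Y3→Y2→Jct3→Port: bottleneck 4, flow now 16.
Augment Depot→HubC→Y2→Jct3→Port: bottleneck 7, flow now 23.
No augmenting path remains; maximum flow = 23.
In the residual graph, reachable from Depot: {Depot, Jct2, Y3, HubC, Y2}.
Min-cut edges: Y2→HubB (9), Y2→Jct3 (14); capacity 9 + 14 = 23.
This cut is saturated, so no flow can exceed 23.

23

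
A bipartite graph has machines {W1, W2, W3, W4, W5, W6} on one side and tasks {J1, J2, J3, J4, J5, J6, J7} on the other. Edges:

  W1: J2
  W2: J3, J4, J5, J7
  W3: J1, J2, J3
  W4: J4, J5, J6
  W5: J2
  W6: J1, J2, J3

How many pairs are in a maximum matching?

Unit-capacity flow: source→left, listed edges, right→sink; max matching = max flow.
Augmenting path W1→J2 (+1); matched 1.
Augmenting path W2→J3 (+1); matched 2.
Augmenting path W3→J1 (+1); matched 3.
Augmenting path W4→J4 (+1); matched 4.
Augmenting path W6→J3→W2→J5 (+1); matched 5.
No augmenting path remains; maximum matching = 5.
König certificate: {W2, W3, W4, W6, J2} is a vertex cover of size 5 (every listed pair touches it), so no matching can be larger.

5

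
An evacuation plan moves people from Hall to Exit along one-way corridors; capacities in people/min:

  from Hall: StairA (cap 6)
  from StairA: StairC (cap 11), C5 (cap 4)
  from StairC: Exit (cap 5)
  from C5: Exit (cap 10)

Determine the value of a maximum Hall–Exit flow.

6

Augment Hall→StairA→StairC→Exit: bottleneck 5, flow now 5.
Augment Hall→StairA→C5→Exit: bottleneck 1, flow now 6.
No augmenting path remains; maximum flow = 6.
In the residual graph, reachable from Hall: {Hall}.
Min-cut edges: Hall→StairA (6); capacity 6 = 6.
This cut is saturated, so no flow can exceed 6.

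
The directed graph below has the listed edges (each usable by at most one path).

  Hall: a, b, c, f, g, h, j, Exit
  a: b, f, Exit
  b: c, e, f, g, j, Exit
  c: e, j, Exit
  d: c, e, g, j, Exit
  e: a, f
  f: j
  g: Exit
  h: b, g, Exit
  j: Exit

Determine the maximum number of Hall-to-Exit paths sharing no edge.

7

Assign every edge capacity 1; by Menger, the answer equals the max flow.
Path Hall→Exit (+1); total 1.
Path Hall→a→Exit (+1); total 2.
Path Hall→b→Exit (+1); total 3.
Path Hall→c→Exit (+1); total 4.
Path Hall→g→Exit (+1); total 5.
Path Hall→h→Exit (+1); total 6.
Path Hall→j→Exit (+1); total 7.
No residual Hall→Exit path; max flow = 7.
Certifying cut of size 7: {Hall→Exit, Hall→a, Hall→b, Hall→c, Hall→g, Hall→h, j→Exit}.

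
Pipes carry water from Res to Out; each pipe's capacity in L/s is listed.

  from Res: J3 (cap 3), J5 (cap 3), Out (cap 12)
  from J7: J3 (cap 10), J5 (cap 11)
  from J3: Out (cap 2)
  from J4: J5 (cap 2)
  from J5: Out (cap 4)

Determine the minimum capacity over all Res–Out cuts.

Augment Res→Out: bottleneck 12, flow now 12.
Augment Res→J3→Out: bottleneck 2, flow now 14.
Augment Res→J5→Out: bottleneck 3, flow now 17.
No augmenting path remains; maximum flow = 17.
By max-flow min-cut, the minimum cut capacity equals the max flow.
In the residual graph, reachable from Res: {Res, J3}.
Min-cut edges: Res→J5 (3), Res→Out (12), J3→Out (2); capacity 3 + 12 + 2 = 17.

17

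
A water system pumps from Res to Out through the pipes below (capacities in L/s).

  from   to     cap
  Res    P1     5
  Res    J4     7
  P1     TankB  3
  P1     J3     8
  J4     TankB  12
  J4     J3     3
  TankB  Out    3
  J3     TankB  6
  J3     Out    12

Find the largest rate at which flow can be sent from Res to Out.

11

Augment Res→P1→TankB→Out: bottleneck 3, flow now 3.
Augment Res→P1→J3→Out: bottleneck 2, flow now 5.
Augment Res→J4→J3→Out: bottleneck 3, flow now 8.
Augment Res→J4→TankB→P1→J3→Out: bottleneck 3, flow now 11. (uses reverse residual edge)
No augmenting path remains; maximum flow = 11.
In the residual graph, reachable from Res: {Res, J4, TankB}.
Min-cut edges: Res→P1 (5), J4→J3 (3), TankB→Out (3); capacity 5 + 3 + 3 = 11.
This cut is saturated, so no flow can exceed 11.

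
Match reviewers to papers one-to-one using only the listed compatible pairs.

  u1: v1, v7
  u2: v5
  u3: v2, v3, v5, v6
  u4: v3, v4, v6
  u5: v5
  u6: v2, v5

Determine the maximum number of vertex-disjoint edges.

5

Unit-capacity flow: source→left, listed edges, right→sink; max matching = max flow.
Augmenting path u1→v1 (+1); matched 1.
Augmenting path u2→v5 (+1); matched 2.
Augmenting path u3→v2 (+1); matched 3.
Augmenting path u4→v3 (+1); matched 4.
Augmenting path u6→v2→u3→v6 (+1); matched 5.
No augmenting path remains; maximum matching = 5.
König certificate: {u1, u3, u4, u6, v5} is a vertex cover of size 5 (every listed pair touches it), so no matching can be larger.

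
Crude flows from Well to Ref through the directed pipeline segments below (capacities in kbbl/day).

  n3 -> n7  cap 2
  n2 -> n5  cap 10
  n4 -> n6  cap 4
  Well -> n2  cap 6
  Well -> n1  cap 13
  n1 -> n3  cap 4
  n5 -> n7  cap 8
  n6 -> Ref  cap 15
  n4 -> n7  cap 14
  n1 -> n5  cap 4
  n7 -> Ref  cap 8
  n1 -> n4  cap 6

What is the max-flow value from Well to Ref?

12

Augment Well→n1→n3→n7→Ref: bottleneck 2, flow now 2.
Augment Well→n1→n4→n6→Ref: bottleneck 4, flow now 6.
Augment Well→n1→n4→n7→Ref: bottleneck 2, flow now 8.
Augment Well→n1→n5→n7→Ref: bottleneck 4, flow now 12.
No augmenting path remains; maximum flow = 12.
In the residual graph, reachable from Well: {Well, n1, n2, n3, n4, n5, n7}.
Min-cut edges: n4→n6 (4), n7→Ref (8); capacity 4 + 8 = 12.
This cut is saturated, so no flow can exceed 12.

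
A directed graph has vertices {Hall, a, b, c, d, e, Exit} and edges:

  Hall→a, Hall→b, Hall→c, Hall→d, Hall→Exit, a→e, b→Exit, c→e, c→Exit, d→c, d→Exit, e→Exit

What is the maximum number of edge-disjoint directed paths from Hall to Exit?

5

Assign every edge capacity 1; by Menger, the answer equals the max flow.
Path Hall→Exit (+1); total 1.
Path Hall→b→Exit (+1); total 2.
Path Hall→c→Exit (+1); total 3.
Path Hall→d→Exit (+1); total 4.
Path Hall→a→e→Exit (+1); total 5.
No residual Hall→Exit path; max flow = 5.
Certifying cut of size 5: {Hall→Exit, Hall→a, Hall→b, Hall→c, Hall→d}.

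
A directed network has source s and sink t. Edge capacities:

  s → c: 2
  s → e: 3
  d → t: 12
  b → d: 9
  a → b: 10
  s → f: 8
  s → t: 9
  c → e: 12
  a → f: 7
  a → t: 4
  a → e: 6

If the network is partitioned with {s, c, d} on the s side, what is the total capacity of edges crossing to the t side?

Edges leaving {s, c, d}: s→e (3), s→f (8), s→t (9), c→e (12), d→t (12).
Cut capacity = 3 + 8 + 9 + 12 + 12 = 44.

44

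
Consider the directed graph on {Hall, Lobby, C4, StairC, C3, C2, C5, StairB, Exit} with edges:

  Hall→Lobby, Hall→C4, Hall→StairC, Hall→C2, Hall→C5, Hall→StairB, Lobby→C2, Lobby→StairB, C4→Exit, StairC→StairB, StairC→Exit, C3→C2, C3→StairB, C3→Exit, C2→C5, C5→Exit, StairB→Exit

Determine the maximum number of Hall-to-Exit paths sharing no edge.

4

Assign every edge capacity 1; by Menger, the answer equals the max flow.
Path Hall→C4→Exit (+1); total 1.
Path Hall→StairC→Exit (+1); total 2.
Path Hall→C5→Exit (+1); total 3.
Path Hall→StairB→Exit (+1); total 4.
No residual Hall→Exit path; max flow = 4.
Certifying cut of size 4: {C5→Exit, Hall→C4, Hall→StairC, StairB→Exit}.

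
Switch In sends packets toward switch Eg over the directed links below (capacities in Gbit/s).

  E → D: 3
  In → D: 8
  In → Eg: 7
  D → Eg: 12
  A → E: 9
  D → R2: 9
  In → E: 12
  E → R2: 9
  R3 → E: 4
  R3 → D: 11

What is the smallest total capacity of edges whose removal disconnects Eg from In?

18

Augment In→Eg: bottleneck 7, flow now 7.
Augment In→D→Eg: bottleneck 8, flow now 15.
Augment In→E→D→Eg: bottleneck 3, flow now 18.
No augmenting path remains; maximum flow = 18.
By max-flow min-cut, the minimum cut capacity equals the max flow.
In the residual graph, reachable from In: {In, E, R2}.
Min-cut edges: In→D (8), In→Eg (7), E→D (3); capacity 8 + 7 + 3 = 18.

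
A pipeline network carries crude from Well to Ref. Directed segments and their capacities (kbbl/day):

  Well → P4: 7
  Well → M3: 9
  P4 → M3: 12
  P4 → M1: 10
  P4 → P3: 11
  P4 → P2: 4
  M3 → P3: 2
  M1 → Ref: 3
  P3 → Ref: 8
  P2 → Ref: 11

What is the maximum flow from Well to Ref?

Augment Well→P4→M1→Ref: bottleneck 3, flow now 3.
Augment Well→P4→P3→Ref: bottleneck 4, flow now 7.
Augment Well→M3→P3→Ref: bottleneck 2, flow now 9.
No augmenting path remains; maximum flow = 9.
In the residual graph, reachable from Well: {Well, M3}.
Min-cut edges: Well→P4 (7), M3→P3 (2); capacity 7 + 2 = 9.
This cut is saturated, so no flow can exceed 9.

9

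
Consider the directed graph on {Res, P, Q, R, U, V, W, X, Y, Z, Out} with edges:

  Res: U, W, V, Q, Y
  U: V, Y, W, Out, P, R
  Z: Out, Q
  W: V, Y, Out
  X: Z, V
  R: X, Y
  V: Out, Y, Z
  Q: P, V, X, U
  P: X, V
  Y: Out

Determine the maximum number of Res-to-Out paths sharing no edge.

Assign every edge capacity 1; by Menger, the answer equals the max flow.
Path Res→U→Out (+1); total 1.
Path Res→V→Out (+1); total 2.
Path Res→W→Out (+1); total 3.
Path Res→Y→Out (+1); total 4.
Path Res→Q→V→Z→Out (+1); total 5.
No residual Res→Out path; max flow = 5.
Certifying cut of size 5: {Res→Q, Res→U, Res→V, Res→W, Res→Y}.

5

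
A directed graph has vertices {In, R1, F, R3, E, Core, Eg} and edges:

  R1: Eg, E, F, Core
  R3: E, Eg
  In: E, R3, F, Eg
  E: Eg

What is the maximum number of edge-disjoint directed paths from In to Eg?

Assign every edge capacity 1; by Menger, the answer equals the max flow.
Path In→Eg (+1); total 1.
Path In→R3→Eg (+1); total 2.
Path In→E→Eg (+1); total 3.
No residual In→Eg path; max flow = 3.
Certifying cut of size 3: {In→E, In→Eg, In→R3}.

3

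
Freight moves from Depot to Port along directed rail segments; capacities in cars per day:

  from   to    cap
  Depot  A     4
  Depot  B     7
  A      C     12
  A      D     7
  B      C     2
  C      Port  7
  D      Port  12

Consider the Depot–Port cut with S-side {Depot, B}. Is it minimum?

Yes — it is a minimum cut (capacity 6).

Given cut capacity: 4 + 2 = 6.
Augment Depot→A→C→Port: bottleneck 4, flow now 4.
Augment Depot→B→C→Port: bottleneck 2, flow now 6.
No augmenting path remains; maximum flow = 6.
Cut capacity 6 equals the max flow, so it is a minimum cut.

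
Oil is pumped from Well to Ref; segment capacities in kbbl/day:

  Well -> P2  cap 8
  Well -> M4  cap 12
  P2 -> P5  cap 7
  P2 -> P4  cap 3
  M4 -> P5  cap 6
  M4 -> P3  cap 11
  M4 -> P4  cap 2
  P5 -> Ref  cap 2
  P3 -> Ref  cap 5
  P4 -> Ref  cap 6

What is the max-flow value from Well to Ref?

Augment Well→P2→P5→Ref: bottleneck 2, flow now 2.
Augment Well→P2→P4→Ref: bottleneck 3, flow now 5.
Augment Well→M4→P3→Ref: bottleneck 5, flow now 10.
Augment Well→M4→P4→Ref: bottleneck 2, flow now 12.
No augmenting path remains; maximum flow = 12.
In the residual graph, reachable from Well: {Well, P2, M4, P5, P3}.
Min-cut edges: P2→P4 (3), M4→P4 (2), P5→Ref (2), P3→Ref (5); capacity 3 + 2 + 2 + 5 = 12.
This cut is saturated, so no flow can exceed 12.

12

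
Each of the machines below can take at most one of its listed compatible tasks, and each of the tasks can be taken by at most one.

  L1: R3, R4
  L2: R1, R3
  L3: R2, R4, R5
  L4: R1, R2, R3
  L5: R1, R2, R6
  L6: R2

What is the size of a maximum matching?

6

Unit-capacity flow: source→left, listed edges, right→sink; max matching = max flow.
Augmenting path L1→R3 (+1); matched 1.
Augmenting path L2→R1 (+1); matched 2.
Augmenting path L3→R2 (+1); matched 3.
Augmenting path L5→R6 (+1); matched 4.
Augmenting path L4→R2→L3→R4 (+1); matched 5.
Augmenting path L6→R2→L4→R3→L1→R4→L3→R5 (+1); matched 6.
No augmenting path remains; maximum matching = 6.
König certificate: {L1, L2, L3, L4, L5, L6} is a vertex cover of size 6 (every listed pair touches it), so no matching can be larger.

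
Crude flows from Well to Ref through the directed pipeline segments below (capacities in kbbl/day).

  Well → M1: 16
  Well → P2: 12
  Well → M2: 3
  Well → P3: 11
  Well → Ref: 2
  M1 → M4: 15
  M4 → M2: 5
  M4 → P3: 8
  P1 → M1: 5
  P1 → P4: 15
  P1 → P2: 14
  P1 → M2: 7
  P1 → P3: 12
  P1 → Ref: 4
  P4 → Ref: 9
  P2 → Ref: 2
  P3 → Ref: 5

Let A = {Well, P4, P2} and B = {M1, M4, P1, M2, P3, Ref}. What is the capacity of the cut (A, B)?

Edges leaving {Well, P4, P2}: Well→M1 (16), Well→M2 (3), Well→P3 (11), Well→Ref (2), P4→Ref (9), P2→Ref (2).
Cut capacity = 16 + 3 + 11 + 2 + 9 + 2 = 43.

43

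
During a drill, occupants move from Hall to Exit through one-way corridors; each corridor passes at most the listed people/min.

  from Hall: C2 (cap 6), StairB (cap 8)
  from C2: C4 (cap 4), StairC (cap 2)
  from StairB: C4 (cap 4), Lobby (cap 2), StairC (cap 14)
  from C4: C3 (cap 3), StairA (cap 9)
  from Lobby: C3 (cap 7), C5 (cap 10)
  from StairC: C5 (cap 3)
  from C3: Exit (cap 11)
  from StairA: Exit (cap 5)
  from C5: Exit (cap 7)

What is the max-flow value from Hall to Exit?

13

Augment Hall→C2→C4→C3→Exit: bottleneck 3, flow now 3.
Augment Hall→C2→C4→StairA→Exit: bottleneck 1, flow now 4.
Augment Hall→C2→StairC→C5→Exit: bottleneck 2, flow now 6.
Augment Hall→StairB→C4→StairA→Exit: bottleneck 4, flow now 10.
Augment Hall→StairB→Lobby→C3→Exit: bottleneck 2, flow now 12.
Augment Hall→StairB→StairC→C5→Exit: bottleneck 1, flow now 13.
No augmenting path remains; maximum flow = 13.
In the residual graph, reachable from Hall: {Hall, C2, StairB, StairC}.
Min-cut edges: C2→C4 (4), StairB→C4 (4), StairB→Lobby (2), StairC→C5 (3); capacity 4 + 4 + 2 + 3 = 13.
This cut is saturated, so no flow can exceed 13.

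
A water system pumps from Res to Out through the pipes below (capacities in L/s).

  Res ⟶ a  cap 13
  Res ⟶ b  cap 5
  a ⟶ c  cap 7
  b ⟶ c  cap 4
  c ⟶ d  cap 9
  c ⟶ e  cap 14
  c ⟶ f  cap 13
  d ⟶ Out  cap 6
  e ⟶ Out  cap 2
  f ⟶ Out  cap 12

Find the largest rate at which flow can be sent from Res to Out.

Augment Res→a→c→d→Out: bottleneck 6, flow now 6.
Augment Res→a→c→e→Out: bottleneck 1, flow now 7.
Augment Res→b→c→e→Out: bottleneck 1, flow now 8.
Augment Res→b→c→f→Out: bottleneck 3, flow now 11.
No augmenting path remains; maximum flow = 11.
In the residual graph, reachable from Res: {Res, a, b}.
Min-cut edges: a→c (7), b→c (4); capacity 7 + 4 = 11.
This cut is saturated, so no flow can exceed 11.

11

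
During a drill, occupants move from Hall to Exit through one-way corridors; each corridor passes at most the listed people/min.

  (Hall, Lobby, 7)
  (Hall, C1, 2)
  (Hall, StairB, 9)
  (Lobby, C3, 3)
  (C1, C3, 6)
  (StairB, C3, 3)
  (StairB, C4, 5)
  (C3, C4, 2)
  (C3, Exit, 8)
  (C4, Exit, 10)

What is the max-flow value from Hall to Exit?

Augment Hall→Lobby→C3→Exit: bottleneck 3, flow now 3.
Augment Hall→C1→C3→Exit: bottleneck 2, flow now 5.
Augment Hall→StairB→C3→Exit: bottleneck 3, flow now 8.
Augment Hall→StairB→C4→Exit: bottleneck 5, flow now 13.
No augmenting path remains; maximum flow = 13.
In the residual graph, reachable from Hall: {Hall, Lobby, StairB}.
Min-cut edges: Hall→C1 (2), Lobby→C3 (3), StairB→C3 (3), StairB→C4 (5); capacity 2 + 3 + 3 + 5 = 13.
This cut is saturated, so no flow can exceed 13.

13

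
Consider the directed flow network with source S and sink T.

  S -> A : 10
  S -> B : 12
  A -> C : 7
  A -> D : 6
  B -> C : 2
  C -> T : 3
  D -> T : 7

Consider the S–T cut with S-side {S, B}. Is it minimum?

Given cut capacity: 10 + 2 = 12.
Augment S→A→C→T: bottleneck 3, flow now 3.
Augment S→A→D→T: bottleneck 6, flow now 9.
No augmenting path remains; maximum flow = 9.
In the residual graph, reachable from S: {S, A, B, C}.
Min-cut edges: A→D (6), C→T (3); capacity 6 + 3 = 9.
Cut capacity 12 exceeds the max flow 9, so it is not minimum.

No — its capacity is 12, but the minimum cut has capacity 9.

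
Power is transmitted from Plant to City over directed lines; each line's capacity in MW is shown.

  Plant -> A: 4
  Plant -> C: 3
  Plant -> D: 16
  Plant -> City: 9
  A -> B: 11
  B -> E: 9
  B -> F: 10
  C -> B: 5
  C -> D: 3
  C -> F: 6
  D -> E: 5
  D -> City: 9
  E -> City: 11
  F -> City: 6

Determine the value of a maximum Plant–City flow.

30

Augment Plant→City: bottleneck 9, flow now 9.
Augment Plant→D→City: bottleneck 9, flow now 18.
Augment Plant→C→F→City: bottleneck 3, flow now 21.
Augment Plant→D→E→City: bottleneck 5, flow now 26.
Augment Plant→A→B→E→City: bottleneck 4, flow now 30.
No augmenting path remains; maximum flow = 30.
In the residual graph, reachable from Plant: {Plant, D}.
Min-cut edges: Plant→A (4), Plant→C (3), Plant→City (9), D→E (5), D→City (9); capacity 4 + 3 + 9 + 5 + 9 = 30.
This cut is saturated, so no flow can exceed 30.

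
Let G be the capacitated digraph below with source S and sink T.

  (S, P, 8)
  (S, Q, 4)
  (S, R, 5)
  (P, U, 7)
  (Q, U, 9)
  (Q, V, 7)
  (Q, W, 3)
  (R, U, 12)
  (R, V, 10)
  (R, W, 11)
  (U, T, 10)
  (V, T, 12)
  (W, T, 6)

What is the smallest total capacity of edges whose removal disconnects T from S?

Augment S→P→U→T: bottleneck 7, flow now 7.
Augment S→Q→U→T: bottleneck 3, flow now 10.
Augment S→Q→V→T: bottleneck 1, flow now 11.
Augment S→R→V→T: bottleneck 5, flow now 16.
No augmenting path remains; maximum flow = 16.
By max-flow min-cut, the minimum cut capacity equals the max flow.
In the residual graph, reachable from S: {S, P}.
Min-cut edges: S→Q (4), S→R (5), P→U (7); capacity 4 + 5 + 7 = 16.

16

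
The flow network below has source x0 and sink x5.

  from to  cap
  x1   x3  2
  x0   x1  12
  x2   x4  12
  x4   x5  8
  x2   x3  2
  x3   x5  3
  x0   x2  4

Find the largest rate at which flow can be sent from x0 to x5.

6

Augment x0→x1→x3→x5: bottleneck 2, flow now 2.
Augment x0→x2→x3→x5: bottleneck 1, flow now 3.
Augment x0→x2→x4→x5: bottleneck 3, flow now 6.
No augmenting path remains; maximum flow = 6.
In the residual graph, reachable from x0: {x0, x1}.
Min-cut edges: x0→x2 (4), x1→x3 (2); capacity 4 + 2 = 6.
This cut is saturated, so no flow can exceed 6.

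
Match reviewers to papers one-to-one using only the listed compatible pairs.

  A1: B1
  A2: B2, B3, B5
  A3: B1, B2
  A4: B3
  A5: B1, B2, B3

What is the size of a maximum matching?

4

Unit-capacity flow: source→left, listed edges, right→sink; max matching = max flow.
Augmenting path A1→B1 (+1); matched 1.
Augmenting path A2→B2 (+1); matched 2.
Augmenting path A4→B3 (+1); matched 3.
Augmenting path A3→B2→A2→B5 (+1); matched 4.
No augmenting path remains; maximum matching = 4.
König certificate: {A2, B1, B2, B3} is a vertex cover of size 4 (every listed pair touches it), so no matching can be larger.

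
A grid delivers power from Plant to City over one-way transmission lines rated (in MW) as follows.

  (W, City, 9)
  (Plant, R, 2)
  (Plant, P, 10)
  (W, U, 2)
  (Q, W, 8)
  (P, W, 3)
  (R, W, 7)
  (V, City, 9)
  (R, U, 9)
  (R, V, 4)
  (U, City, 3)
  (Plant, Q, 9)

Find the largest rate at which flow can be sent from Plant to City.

Augment Plant→P→W→City: bottleneck 3, flow now 3.
Augment Plant→Q→W→City: bottleneck 6, flow now 9.
Augment Plant→R→U→City: bottleneck 2, flow now 11.
Augment Plant→Q→W→U→City: bottleneck 1, flow now 12.
Augment Plant→Q→W→U→R→V→City: bottleneck 1, flow now 13. (uses reverse residual edge)
No augmenting path remains; maximum flow = 13.
In the residual graph, reachable from Plant: {Plant, P, Q}.
Min-cut edges: Plant→R (2), P→W (3), Q→W (8); capacity 2 + 3 + 8 = 13.
This cut is saturated, so no flow can exceed 13.

13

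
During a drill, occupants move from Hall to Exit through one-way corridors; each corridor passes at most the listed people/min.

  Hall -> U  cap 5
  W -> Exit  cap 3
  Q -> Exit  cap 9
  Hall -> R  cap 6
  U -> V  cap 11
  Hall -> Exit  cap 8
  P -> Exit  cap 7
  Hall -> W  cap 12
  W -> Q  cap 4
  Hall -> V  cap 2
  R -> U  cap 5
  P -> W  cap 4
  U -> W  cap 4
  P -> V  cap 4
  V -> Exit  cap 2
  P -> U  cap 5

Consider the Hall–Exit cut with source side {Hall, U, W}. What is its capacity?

Edges leaving {Hall, U, W}: Hall→R (6), Hall→V (2), Hall→Exit (8), U→V (11), W→Q (4), W→Exit (3).
Cut capacity = 6 + 2 + 8 + 11 + 4 + 3 = 34.

34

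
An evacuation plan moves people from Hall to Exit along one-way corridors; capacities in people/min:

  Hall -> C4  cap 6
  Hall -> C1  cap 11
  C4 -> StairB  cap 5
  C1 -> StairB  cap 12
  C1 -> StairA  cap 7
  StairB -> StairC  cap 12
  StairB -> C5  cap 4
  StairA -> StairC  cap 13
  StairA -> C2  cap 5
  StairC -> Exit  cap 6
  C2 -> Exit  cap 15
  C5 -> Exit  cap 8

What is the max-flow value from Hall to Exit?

15

Augment Hall→C4→StairB→StairC→Exit: bottleneck 5, flow now 5.
Augment Hall→C1→StairB→StairC→Exit: bottleneck 1, flow now 6.
Augment Hall→C1→StairB→C5→Exit: bottleneck 4, flow now 10.
Augment Hall→C1→StairA→C2→Exit: bottleneck 5, flow now 15.
No augmenting path remains; maximum flow = 15.
In the residual graph, reachable from Hall: {Hall, C4, C1, StairB, StairA, StairC}.
Min-cut edges: StairB→C5 (4), StairA→C2 (5), StairC→Exit (6); capacity 4 + 5 + 6 = 15.
This cut is saturated, so no flow can exceed 15.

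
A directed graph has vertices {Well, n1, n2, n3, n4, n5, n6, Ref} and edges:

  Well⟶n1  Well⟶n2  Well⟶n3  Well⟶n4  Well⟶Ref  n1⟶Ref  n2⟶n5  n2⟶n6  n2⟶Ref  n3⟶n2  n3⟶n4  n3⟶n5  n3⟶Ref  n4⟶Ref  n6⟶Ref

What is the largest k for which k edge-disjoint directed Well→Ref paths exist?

Assign every edge capacity 1; by Menger, the answer equals the max flow.
Path Well→Ref (+1); total 1.
Path Well→n1→Ref (+1); total 2.
Path Well→n2→Ref (+1); total 3.
Path Well→n3→Ref (+1); total 4.
Path Well→n4→Ref (+1); total 5.
No residual Well→Ref path; max flow = 5.
Certifying cut of size 5: {Well→Ref, Well→n1, Well→n2, Well→n3, Well→n4}.

5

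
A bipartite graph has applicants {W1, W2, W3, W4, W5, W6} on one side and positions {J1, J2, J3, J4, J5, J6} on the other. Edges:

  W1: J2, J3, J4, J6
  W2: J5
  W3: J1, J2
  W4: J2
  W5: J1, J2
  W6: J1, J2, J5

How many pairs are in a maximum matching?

Unit-capacity flow: source→left, listed edges, right→sink; max matching = max flow.
Augmenting path W1→J2 (+1); matched 1.
Augmenting path W2→J5 (+1); matched 2.
Augmenting path W3→J1 (+1); matched 3.
Augmenting path W4→J2→W1→J3 (+1); matched 4.
No augmenting path remains; maximum matching = 4.
König certificate: {W1, J1, J2, J5} is a vertex cover of size 4 (every listed pair touches it), so no matching can be larger.

4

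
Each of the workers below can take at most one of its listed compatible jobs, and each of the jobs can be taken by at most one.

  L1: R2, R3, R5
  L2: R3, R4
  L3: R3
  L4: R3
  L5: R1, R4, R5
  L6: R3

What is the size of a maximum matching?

4

Unit-capacity flow: source→left, listed edges, right→sink; max matching = max flow.
Augmenting path L1→R2 (+1); matched 1.
Augmenting path L2→R3 (+1); matched 2.
Augmenting path L5→R1 (+1); matched 3.
Augmenting path L3→R3→L2→R4 (+1); matched 4.
No augmenting path remains; maximum matching = 4.
König certificate: {L1, L2, L5, R3} is a vertex cover of size 4 (every listed pair touches it), so no matching can be larger.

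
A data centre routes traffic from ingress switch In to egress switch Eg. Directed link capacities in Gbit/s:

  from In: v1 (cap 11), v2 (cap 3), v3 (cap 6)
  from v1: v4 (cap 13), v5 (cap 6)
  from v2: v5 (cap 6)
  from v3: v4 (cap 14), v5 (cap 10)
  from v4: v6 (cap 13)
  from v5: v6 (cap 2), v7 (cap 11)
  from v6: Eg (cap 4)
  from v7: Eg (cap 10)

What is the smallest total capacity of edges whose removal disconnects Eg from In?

Augment In→v1→v4→v6→Eg: bottleneck 4, flow now 4.
Augment In→v1→v5→v7→Eg: bottleneck 6, flow now 10.
Augment In→v2→v5→v7→Eg: bottleneck 3, flow now 13.
Augment In→v3→v5→v7→Eg: bottleneck 1, flow now 14.
No augmenting path remains; maximum flow = 14.
By max-flow min-cut, the minimum cut capacity equals the max flow.
In the residual graph, reachable from In: {In, v1, v2, v3, v4, v5, v6, v7}.
Min-cut edges: v6→Eg (4), v7→Eg (10); capacity 4 + 10 = 14.

14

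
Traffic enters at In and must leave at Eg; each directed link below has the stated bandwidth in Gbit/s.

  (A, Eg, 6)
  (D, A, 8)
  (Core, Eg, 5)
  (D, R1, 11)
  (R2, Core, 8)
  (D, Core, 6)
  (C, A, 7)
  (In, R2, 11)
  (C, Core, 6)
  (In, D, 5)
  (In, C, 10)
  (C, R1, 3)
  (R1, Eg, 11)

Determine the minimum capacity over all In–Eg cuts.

Augment In→C→R1→Eg: bottleneck 3, flow now 3.
Augment In→C→A→Eg: bottleneck 6, flow now 9.
Augment In→C→Core→Eg: bottleneck 1, flow now 10.
Augment In→D→R1→Eg: bottleneck 5, flow now 15.
Augment In→R2→Core→Eg: bottleneck 4, flow now 19.
No augmenting path remains; maximum flow = 19.
By max-flow min-cut, the minimum cut capacity equals the max flow.
In the residual graph, reachable from In: {In, C, R2, A, Core}.
Min-cut edges: In→D (5), C→R1 (3), A→Eg (6), Core→Eg (5); capacity 5 + 3 + 6 + 5 = 19.

19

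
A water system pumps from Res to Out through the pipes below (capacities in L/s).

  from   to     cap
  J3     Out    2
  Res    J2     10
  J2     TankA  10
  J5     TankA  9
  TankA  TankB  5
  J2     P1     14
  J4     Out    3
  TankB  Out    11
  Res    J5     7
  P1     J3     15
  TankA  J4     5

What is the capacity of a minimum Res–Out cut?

Augment Res→J5→TankA→J4→Out: bottleneck 3, flow now 3.
Augment Res→J5→TankA→TankB→Out: bottleneck 4, flow now 7.
Augment Res→J2→P1→J3→Out: bottleneck 2, flow now 9.
Augment Res→J2→TankA→TankB→Out: bottleneck 1, flow now 10.
No augmenting path remains; maximum flow = 10.
By max-flow min-cut, the minimum cut capacity equals the max flow.
In the residual graph, reachable from Res: {Res, J5, J2, P1, TankA, J4, J3}.
Min-cut edges: TankA→TankB (5), J4→Out (3), J3→Out (2); capacity 5 + 3 + 2 = 10.

10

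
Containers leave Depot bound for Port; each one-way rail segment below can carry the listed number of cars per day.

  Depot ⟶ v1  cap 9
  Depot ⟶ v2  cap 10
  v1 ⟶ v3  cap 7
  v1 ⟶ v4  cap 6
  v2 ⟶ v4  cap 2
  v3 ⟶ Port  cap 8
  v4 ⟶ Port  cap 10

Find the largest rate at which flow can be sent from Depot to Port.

11

Augment Depot→v1→v3→Port: bottleneck 7, flow now 7.
Augment Depot→v1→v4→Port: bottleneck 2, flow now 9.
Augment Depot→v2→v4→Port: bottleneck 2, flow now 11.
No augmenting path remains; maximum flow = 11.
In the residual graph, reachable from Depot: {Depot, v2}.
Min-cut edges: Depot→v1 (9), v2→v4 (2); capacity 9 + 2 = 11.
This cut is saturated, so no flow can exceed 11.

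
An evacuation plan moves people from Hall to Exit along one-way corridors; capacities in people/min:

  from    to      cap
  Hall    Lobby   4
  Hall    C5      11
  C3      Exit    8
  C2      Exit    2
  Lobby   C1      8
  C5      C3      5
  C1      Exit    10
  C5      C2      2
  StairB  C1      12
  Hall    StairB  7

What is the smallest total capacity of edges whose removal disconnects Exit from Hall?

Augment Hall→C5→C2→Exit: bottleneck 2, flow now 2.
Augment Hall→C5→C3→Exit: bottleneck 5, flow now 7.
Augment Hall→StairB→C1→Exit: bottleneck 7, flow now 14.
Augment Hall→Lobby→C1→Exit: bottleneck 3, flow now 17.
No augmenting path remains; maximum flow = 17.
By max-flow min-cut, the minimum cut capacity equals the max flow.
In the residual graph, reachable from Hall: {Hall, C5, StairB, Lobby, C1}.
Min-cut edges: C5→C2 (2), C5→C3 (5), C1→Exit (10); capacity 2 + 5 + 10 = 17.

17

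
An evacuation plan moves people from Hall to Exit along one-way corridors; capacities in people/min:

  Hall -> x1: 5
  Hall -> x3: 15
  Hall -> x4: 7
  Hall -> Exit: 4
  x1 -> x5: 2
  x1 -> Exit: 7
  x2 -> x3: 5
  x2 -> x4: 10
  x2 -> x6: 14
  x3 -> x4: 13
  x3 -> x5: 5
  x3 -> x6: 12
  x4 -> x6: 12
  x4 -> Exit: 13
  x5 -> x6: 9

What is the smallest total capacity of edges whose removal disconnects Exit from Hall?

22

Augment Hall→Exit: bottleneck 4, flow now 4.
Augment Hall→x1→Exit: bottleneck 5, flow now 9.
Augment Hall→x4→Exit: bottleneck 7, flow now 16.
Augment Hall→x3→x4→Exit: bottleneck 6, flow now 22.
No augmenting path remains; maximum flow = 22.
By max-flow min-cut, the minimum cut capacity equals the max flow.
In the residual graph, reachable from Hall: {Hall, x3, x4, x5, x6}.
Min-cut edges: Hall→x1 (5), Hall→Exit (4), x4→Exit (13); capacity 5 + 4 + 13 = 22.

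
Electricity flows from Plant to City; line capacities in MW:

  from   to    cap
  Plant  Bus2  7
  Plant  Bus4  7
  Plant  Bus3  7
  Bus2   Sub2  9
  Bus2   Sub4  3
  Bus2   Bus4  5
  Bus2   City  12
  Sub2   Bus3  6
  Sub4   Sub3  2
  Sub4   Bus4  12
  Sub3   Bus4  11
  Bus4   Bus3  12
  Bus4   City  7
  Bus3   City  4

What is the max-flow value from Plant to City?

Augment Plant→Bus2→City: bottleneck 7, flow now 7.
Augment Plant→Bus4→City: bottleneck 7, flow now 14.
Augment Plant→Bus3→City: bottleneck 4, flow now 18.
No augmenting path remains; maximum flow = 18.
In the residual graph, reachable from Plant: {Plant, Bus3}.
Min-cut edges: Plant→Bus2 (7), Plant→Bus4 (7), Bus3→City (4); capacity 7 + 7 + 4 = 18.
This cut is saturated, so no flow can exceed 18.

18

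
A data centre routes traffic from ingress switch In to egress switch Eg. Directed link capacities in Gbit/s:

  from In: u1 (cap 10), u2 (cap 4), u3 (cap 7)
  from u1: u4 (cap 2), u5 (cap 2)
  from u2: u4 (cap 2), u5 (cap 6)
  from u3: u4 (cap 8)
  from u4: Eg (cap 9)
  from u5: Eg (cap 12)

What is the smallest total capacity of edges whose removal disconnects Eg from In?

Augment In→u1→u4→Eg: bottleneck 2, flow now 2.
Augment In→u1→u5→Eg: bottleneck 2, flow now 4.
Augment In→u2→u4→Eg: bottleneck 2, flow now 6.
Augment In→u2→u5→Eg: bottleneck 2, flow now 8.
Augment In→u3→u4→Eg: bottleneck 5, flow now 13.
Augment In→u3→u4→u2→u5→Eg: bottleneck 2, flow now 15. (uses reverse residual edge)
No augmenting path remains; maximum flow = 15.
By max-flow min-cut, the minimum cut capacity equals the max flow.
In the residual graph, reachable from In: {In, u1}.
Min-cut edges: In→u2 (4), In→u3 (7), u1→u4 (2), u1→u5 (2); capacity 4 + 7 + 2 + 2 = 15.

15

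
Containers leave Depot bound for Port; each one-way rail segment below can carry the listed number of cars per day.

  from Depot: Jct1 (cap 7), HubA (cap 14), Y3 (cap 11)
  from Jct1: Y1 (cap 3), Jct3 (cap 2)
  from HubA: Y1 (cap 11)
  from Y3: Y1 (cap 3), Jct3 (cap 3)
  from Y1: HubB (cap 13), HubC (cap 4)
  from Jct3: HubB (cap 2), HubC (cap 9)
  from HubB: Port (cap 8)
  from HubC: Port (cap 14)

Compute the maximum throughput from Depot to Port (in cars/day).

17

Augment Depot→Jct1→Y1→HubB→Port: bottleneck 3, flow now 3.
Augment Depot→Jct1→Jct3→HubB→Port: bottleneck 2, flow now 5.
Augment Depot→HubA→Y1→HubB→Port: bottleneck 3, flow now 8.
Augment Depot→HubA→Y1→HubC→Port: bottleneck 4, flow now 12.
Augment Depot→Y3→Jct3→HubC→Port: bottleneck 3, flow now 15.
Augment Depot→HubA→Y1→HubB→Jct3→HubC→Port: bottleneck 2, flow now 17. (uses reverse residual edge)
No augmenting path remains; maximum flow = 17.
In the residual graph, reachable from Depot: {Depot, Jct1, HubA, Y3, Y1, HubB}.
Min-cut edges: Jct1→Jct3 (2), Y3→Jct3 (3), Y1→HubC (4), HubB→Port (8); capacity 2 + 3 + 4 + 8 = 17.
This cut is saturated, so no flow can exceed 17.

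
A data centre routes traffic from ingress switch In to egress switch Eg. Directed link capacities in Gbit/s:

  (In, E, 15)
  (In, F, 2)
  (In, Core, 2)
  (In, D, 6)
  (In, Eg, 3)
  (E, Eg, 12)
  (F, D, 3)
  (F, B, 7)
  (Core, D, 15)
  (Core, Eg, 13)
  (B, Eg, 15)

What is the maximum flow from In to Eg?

19

Augment In→Eg: bottleneck 3, flow now 3.
Augment In→E→Eg: bottleneck 12, flow now 15.
Augment In→Core→Eg: bottleneck 2, flow now 17.
Augment In→F→B→Eg: bottleneck 2, flow now 19.
No augmenting path remains; maximum flow = 19.
In the residual graph, reachable from In: {In, E, D}.
Min-cut edges: In→F (2), In→Core (2), In→Eg (3), E→Eg (12); capacity 2 + 2 + 3 + 12 = 19.
This cut is saturated, so no flow can exceed 19.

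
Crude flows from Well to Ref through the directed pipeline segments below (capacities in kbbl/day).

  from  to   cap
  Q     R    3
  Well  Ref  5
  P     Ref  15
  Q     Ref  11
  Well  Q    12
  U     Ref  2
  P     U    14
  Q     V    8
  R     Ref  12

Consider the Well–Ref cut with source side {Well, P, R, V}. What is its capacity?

58

Edges leaving {Well, P, R, V}: Well→Q (12), Well→Ref (5), P→U (14), P→Ref (15), R→Ref (12).
Cut capacity = 12 + 5 + 14 + 15 + 12 = 58.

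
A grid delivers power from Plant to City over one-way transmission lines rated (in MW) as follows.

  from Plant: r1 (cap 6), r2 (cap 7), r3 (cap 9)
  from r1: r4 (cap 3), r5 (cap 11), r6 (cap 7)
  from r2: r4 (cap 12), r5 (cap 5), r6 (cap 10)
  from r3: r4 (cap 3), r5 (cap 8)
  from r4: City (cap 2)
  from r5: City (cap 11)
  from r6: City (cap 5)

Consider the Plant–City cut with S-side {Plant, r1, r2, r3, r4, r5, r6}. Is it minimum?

Given cut capacity: 2 + 11 + 5 = 18.
Augment Plant→r1→r4→City: bottleneck 2, flow now 2.
Augment Plant→r1→r5→City: bottleneck 4, flow now 6.
Augment Plant→r2→r5→City: bottleneck 5, flow now 11.
Augment Plant→r2→r6→City: bottleneck 2, flow now 13.
Augment Plant→r3→r5→City: bottleneck 2, flow now 15.
Augment Plant→r3→r4→r1→r6→City: bottleneck 2, flow now 17. (uses reverse residual edge)
Augment Plant→r3→r5→r1→r6→City: bottleneck 1, flow now 18. (uses reverse residual edge)
No augmenting path remains; maximum flow = 18.
Cut capacity 18 equals the max flow, so it is a minimum cut.

Yes — it is a minimum cut (capacity 18).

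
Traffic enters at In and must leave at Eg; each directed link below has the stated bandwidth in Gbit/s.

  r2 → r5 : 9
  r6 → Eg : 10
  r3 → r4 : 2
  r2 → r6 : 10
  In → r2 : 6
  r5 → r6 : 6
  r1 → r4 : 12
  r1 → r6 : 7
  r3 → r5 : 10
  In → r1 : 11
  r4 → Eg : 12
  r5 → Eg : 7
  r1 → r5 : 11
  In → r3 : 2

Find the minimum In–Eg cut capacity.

19

Augment In→r1→r4→Eg: bottleneck 11, flow now 11.
Augment In→r2→r5→Eg: bottleneck 6, flow now 17.
Augment In→r3→r4→Eg: bottleneck 1, flow now 18.
Augment In→r3→r5→Eg: bottleneck 1, flow now 19.
No augmenting path remains; maximum flow = 19.
By max-flow min-cut, the minimum cut capacity equals the max flow.
In the residual graph, reachable from In: {In}.
Min-cut edges: In→r1 (11), In→r2 (6), In→r3 (2); capacity 11 + 6 + 2 = 19.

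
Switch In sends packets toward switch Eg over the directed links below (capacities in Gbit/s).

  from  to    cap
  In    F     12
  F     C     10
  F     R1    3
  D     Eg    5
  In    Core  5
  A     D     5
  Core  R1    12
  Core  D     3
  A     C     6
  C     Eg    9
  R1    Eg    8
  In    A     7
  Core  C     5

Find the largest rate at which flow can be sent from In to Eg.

22

Augment In→A→D→Eg: bottleneck 5, flow now 5.
Augment In→A→C→Eg: bottleneck 2, flow now 7.
Augment In→F→C→Eg: bottleneck 7, flow now 14.
Augment In→F→R1→Eg: bottleneck 3, flow now 17.
Augment In→Core→R1→Eg: bottleneck 5, flow now 22.
No augmenting path remains; maximum flow = 22.
In the residual graph, reachable from In: {In, A, F, C}.
Min-cut edges: In→Core (5), A→D (5), F→R1 (3), C→Eg (9); capacity 5 + 5 + 3 + 9 = 22.
This cut is saturated, so no flow can exceed 22.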